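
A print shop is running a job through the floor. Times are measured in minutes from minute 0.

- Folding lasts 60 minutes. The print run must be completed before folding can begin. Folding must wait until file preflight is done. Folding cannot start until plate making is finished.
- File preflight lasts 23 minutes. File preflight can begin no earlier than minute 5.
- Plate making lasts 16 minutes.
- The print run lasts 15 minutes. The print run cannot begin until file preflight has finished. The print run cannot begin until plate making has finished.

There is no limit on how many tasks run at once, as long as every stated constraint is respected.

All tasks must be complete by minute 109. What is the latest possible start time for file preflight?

11

Folding has no dependents, so it just needs to finish by minute 109. Starting by 109 − 60 = minute 49 achieves that.
The print run feeds into folding (must start by minute 49); so the print run must finish by minute 49 and therefore start by minute 34.
For file preflight: the print run (must start by minute 34); folding (must start by minute 49). The most restrictive is minute 34; with a 23-minute duration, file preflight must start by minute 11.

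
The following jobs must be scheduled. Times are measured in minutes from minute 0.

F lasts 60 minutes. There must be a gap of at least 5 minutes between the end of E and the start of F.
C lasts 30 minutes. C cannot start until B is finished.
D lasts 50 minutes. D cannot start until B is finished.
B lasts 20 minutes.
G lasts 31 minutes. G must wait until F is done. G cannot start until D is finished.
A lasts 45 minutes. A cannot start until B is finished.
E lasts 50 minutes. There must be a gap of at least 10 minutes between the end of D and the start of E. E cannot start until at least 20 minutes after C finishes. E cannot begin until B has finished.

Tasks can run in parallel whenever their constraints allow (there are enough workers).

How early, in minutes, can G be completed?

226

B can start immediately at minute 0; it finishes at minute 20.
D waits on B (finishes minute 20), so it starts at minute 20 and finishes at 20 + 50 = minute 70.
After B (finishes minute 20), C can start at minute 20 and finishes at minute 50.
For E: D (finishes minute 70, plus 10-minute gap → minute 80); C (finishes minute 50, plus 20-minute gap → minute 70); B (finishes minute 20). Taking the maximum gives a start of minute 80, and it finishes at 80 + 50 = minute 130.
F cannot begin until E (finishes minute 130, plus 5-minute gap → minute 135). It runs from minute 135 to 135 + 60 = minute 195.
G has to wait for F (finishes minute 195); D (finishes minute 70). The latest of these is minute 195, so G runs minute 195 to 195 + 31 = minute 226.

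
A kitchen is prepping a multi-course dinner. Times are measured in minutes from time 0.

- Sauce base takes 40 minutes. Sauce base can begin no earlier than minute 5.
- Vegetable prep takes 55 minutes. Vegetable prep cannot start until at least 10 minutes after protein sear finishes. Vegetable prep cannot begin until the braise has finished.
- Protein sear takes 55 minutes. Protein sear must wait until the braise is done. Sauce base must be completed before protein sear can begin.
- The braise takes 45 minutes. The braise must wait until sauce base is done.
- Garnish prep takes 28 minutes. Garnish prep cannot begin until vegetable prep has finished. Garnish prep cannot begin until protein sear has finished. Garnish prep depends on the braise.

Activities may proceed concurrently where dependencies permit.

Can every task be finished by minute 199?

Sauce base cannot begin until its own release at minute 5. It runs from minute 5 to 5 + 40 = minute 45.
The braise cannot begin until sauce base (finishes minute 45). It runs from minute 45 to 45 + 45 = minute 90.
For protein sear: the braise (finishes minute 90); sauce base (finishes minute 45). Taking the maximum gives a start of minute 90, and it finishes at 90 + 55 = minute 145.
Vegetable prep needs all of protein sear (finishes minute 145, plus 10-minute gap → minute 155); the braise (finishes minute 90). That puts its earliest start at minute 155; it finishes at 155 + 55 = minute 210.
Garnish prep cannot start until vegetable prep (finishes minute 210); protein sear (finishes minute 145); the braise (finishes minute 90). The controlling bound is minute 210, so garnish prep finishes at 210 + 28 = minute 238.
The earliest everything can be done is minute 238, which is after the deadline of 199, so it is not possible.

No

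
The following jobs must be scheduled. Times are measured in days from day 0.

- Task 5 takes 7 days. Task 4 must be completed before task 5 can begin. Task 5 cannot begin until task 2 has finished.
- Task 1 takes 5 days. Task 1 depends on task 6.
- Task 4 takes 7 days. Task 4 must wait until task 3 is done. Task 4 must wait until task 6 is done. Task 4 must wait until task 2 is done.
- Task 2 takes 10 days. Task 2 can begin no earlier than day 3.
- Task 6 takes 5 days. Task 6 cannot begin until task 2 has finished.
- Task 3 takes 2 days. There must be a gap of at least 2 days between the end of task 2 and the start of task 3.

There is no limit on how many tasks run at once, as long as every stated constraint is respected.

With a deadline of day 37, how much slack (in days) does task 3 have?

After its own release at day 3, task 2 can start at day 3 and finishes at day 13.
Task 3 cannot begin until task 2 (finishes day 13, plus 2-day gap → day 15). It runs from day 15 to 15 + 2 = day 17.

Working backward from the deadline:
To finish by day 37, task 5 (duration 7) must start no later than day 30.
Task 4 must finish before task 5 (must start by day 30). With a 7-day duration, task 4 must start by 30 − 7 = day 23.
Task 3 must finish before task 4 (must start by day 23). With a 2-day duration, task 3 must start by 23 − 2 = day 21.
So task 3 can start as early as day 15 and as late as day 21, giving 21 − 15 = 6 days of slack.

6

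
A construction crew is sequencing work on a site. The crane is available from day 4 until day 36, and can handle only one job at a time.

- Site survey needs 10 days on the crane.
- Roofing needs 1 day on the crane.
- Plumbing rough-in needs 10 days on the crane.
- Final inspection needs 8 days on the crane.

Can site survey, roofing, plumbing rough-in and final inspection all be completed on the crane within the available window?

The crane window is 36 − 4 = 32 days.
Running back to back, the jobs need 10 + 1 + 10 + 8 = 29 days on the crane.
Since 29 ≤ 32, they fit within the window.

Yes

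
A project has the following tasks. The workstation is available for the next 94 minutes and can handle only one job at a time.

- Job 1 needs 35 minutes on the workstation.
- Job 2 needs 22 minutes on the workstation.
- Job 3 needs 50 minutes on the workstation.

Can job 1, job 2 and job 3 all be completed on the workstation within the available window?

No

Running back to back, the jobs need 35 + 22 + 50 = 107 minutes on the workstation.
Since 107 > 94, they cannot all fit.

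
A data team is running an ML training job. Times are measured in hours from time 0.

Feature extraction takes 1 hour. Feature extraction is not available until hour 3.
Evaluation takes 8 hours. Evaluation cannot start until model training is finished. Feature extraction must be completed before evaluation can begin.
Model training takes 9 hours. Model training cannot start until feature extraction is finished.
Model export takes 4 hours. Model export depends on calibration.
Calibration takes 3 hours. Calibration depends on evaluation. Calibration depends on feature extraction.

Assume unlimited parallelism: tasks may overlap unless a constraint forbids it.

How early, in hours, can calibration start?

After its own release at hour 3, feature extraction can start at hour 3 and finishes at hour 4.
Model training waits on feature extraction (finishes hour 4), so it starts at hour 4 and finishes at 4 + 9 = hour 13.
Evaluation has to wait for model training (finishes hour 13); feature extraction (finishes hour 4). The latest of these is hour 13, so evaluation runs hour 13 to 13 + 8 = hour 21.
Calibration waits on evaluation (finishes hour 21); feature extraction (finishes hour 4). The latest of these is hour 21, which is the earliest calibration can start.

21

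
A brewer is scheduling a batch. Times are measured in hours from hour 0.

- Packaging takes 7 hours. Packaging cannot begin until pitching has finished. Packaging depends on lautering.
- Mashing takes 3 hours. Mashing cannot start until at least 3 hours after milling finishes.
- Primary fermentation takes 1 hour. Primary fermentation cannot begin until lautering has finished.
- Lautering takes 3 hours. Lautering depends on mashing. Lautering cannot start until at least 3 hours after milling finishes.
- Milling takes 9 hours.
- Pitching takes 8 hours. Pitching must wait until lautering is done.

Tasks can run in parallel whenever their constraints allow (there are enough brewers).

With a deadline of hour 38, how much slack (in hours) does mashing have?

5

Milling can start immediately at hour 0; it finishes at hour 9.
Mashing waits on milling (finishes hour 9, plus 3-hour gap → hour 12), so it starts at hour 12 and finishes at 12 + 3 = hour 15.

Working backward from the deadline:
Packaging must finish by hour 38; it takes 7 hours, so it must start by 38 − 7 = hour 31.
Since packaging (must start by hour 31) depends on it, pitching must finish by hour 31. Backing off its 8-hour duration gives a latest start of hour 23.
Primary fermentation must finish by hour 38; it takes 1 hour, so it must start by 38 − 1 = hour 37.
Lautering must finish in time for pitching (must start by hour 23); primary fermentation (must start by hour 37); packaging (must start by hour 31). The tightest is hour 23, so lautering must start by 23 − 3 = hour 20.
Mashing feeds into lautering (must start by hour 20); so mashing must finish by hour 20 and therefore start by hour 17.
So mashing can start as early as hour 12 and as late as hour 17, giving 17 − 12 = 5 hours of slack.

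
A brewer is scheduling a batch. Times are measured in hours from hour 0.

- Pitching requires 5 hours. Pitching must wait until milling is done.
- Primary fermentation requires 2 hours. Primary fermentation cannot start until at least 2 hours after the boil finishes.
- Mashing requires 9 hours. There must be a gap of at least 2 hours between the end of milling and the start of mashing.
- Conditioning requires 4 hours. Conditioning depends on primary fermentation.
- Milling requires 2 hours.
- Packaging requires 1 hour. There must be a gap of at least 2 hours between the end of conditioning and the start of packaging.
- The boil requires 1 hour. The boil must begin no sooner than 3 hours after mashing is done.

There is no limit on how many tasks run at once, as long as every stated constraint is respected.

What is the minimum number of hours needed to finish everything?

28

Milling has no prerequisites, so it starts at hour 0 and finishes at hour 2.
Pitching cannot begin until milling (finishes hour 2). It runs from hour 2 to 2 + 5 = hour 7.
After milling (finishes hour 2, plus 2-hour gap → hour 4), mashing can start at hour 4 and finishes at hour 13.
The boil cannot begin until mashing (finishes hour 13, plus 3-hour gap → hour 16). It runs from hour 16 to 16 + 1 = hour 17.
Primary fermentation cannot begin until the boil (finishes hour 17, plus 2-hour gap → hour 19). It runs from hour 19 to 19 + 2 = hour 21.
Conditioning waits on primary fermentation (finishes hour 21), so it starts at hour 21 and finishes at 21 + 4 = hour 25.
Packaging cannot begin until conditioning (finishes hour 25, plus 2-hour gap → hour 27). It runs from hour 27 to 27 + 1 = hour 28.
All tasks are finished once the last one completes. Finish times: Milling at 2, Mashing at 13, The boil at 17, Pitching at 7, Primary fermentation at 21, Conditioning at 25, Packaging at 28. The latest is hour 28.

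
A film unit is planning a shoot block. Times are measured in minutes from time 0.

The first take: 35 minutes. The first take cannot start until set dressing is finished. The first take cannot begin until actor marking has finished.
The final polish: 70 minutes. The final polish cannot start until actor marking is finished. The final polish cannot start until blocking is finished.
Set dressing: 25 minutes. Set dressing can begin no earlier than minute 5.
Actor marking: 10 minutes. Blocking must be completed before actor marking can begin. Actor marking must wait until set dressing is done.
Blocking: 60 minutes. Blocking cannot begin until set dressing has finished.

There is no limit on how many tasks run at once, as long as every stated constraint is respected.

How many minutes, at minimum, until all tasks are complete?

170

Set dressing waits on its own release at minute 5, so it starts at minute 5 and finishes at 5 + 25 = minute 30.
Blocking waits on set dressing (finishes minute 30), so it starts at minute 30 and finishes at 30 + 60 = minute 90.
For actor marking: blocking (finishes minute 90); set dressing (finishes minute 30). Taking the maximum gives a start of minute 90, and it finishes at 90 + 10 = minute 100.
The first take cannot start until set dressing (finishes minute 30); actor marking (finishes minute 100). The controlling bound is minute 100, so the first take finishes at 100 + 35 = minute 135.
The final polish has to wait for actor marking (finishes minute 100); blocking (finishes minute 90). The latest of these is minute 100, so the final polish runs minute 100 to 100 + 70 = minute 170.
All tasks are finished once the last one completes. Finish times: Set dressing at 30, Blocking at 90, Actor marking at 100, The final polish at 170, The first take at 135. The latest is minute 170.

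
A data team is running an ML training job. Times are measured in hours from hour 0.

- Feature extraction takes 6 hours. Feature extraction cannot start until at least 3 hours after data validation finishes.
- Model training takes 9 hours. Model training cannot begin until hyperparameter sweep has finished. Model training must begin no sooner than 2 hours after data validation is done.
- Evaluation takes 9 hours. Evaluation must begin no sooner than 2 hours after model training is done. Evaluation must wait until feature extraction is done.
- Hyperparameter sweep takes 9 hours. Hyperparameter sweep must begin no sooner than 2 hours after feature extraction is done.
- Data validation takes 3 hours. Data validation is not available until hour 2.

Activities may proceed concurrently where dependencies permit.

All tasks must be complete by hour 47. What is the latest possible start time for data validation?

Evaluation has no dependents, so it just needs to finish by hour 47. Starting by 47 − 9 = hour 38 achieves that.
Since evaluation (must start by hour 38, minus 2-hour gap → hour 36) depends on it, model training must finish by hour 36. Backing off its 9-hour duration gives a latest start of hour 27.
Hyperparameter sweep has to be done before model training (must start by hour 27). That means finishing by hour 27, i.e. starting by 27 − 9 = hour 18.
Feature extraction feeds hyperparameter sweep (must start by hour 18, minus 2-hour gap → hour 16); evaluation (must start by hour 38). Taking the minimum, feature extraction must finish by hour 16 and start by 16 − 6 = hour 10.
Data validation must finish in time for feature extraction (must start by hour 10, minus 3-hour gap → hour 7); model training (must start by hour 27, minus 2-hour gap → hour 25). The tightest is hour 7, so data validation must start by 7 − 3 = hour 4.

4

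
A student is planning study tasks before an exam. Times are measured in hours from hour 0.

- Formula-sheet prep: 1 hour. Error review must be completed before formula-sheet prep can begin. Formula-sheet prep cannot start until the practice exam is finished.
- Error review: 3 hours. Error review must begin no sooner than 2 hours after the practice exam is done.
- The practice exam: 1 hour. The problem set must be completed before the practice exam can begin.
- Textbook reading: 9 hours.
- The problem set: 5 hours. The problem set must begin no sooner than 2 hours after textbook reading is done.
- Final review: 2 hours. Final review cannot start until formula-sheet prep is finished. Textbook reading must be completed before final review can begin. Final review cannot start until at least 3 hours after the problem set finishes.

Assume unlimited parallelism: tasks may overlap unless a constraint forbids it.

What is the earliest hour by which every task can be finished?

25

Textbook reading has no prerequisites, so it starts at hour 0 and finishes at hour 9.
After textbook reading (finishes hour 9, plus 2-hour gap → hour 11), the problem set can start at hour 11 and finishes at hour 16.
After the problem set (finishes hour 16), the practice exam can start at hour 16 and finishes at hour 17.
After the practice exam (finishes hour 17, plus 2-hour gap → hour 19), error review can start at hour 19 and finishes at hour 22.
For formula-sheet prep: error review (finishes hour 22); the practice exam (finishes hour 17). Taking the maximum gives a start of hour 22, and it finishes at 22 + 1 = hour 23.
Final review cannot start until formula-sheet prep (finishes hour 23); textbook reading (finishes hour 9); the problem set (finishes hour 16, plus 3-hour gap → hour 19). The controlling bound is hour 23, so final review finishes at 23 + 2 = hour 25.
All tasks are finished once the last one completes. Finish times: Textbook reading at 9, The problem set at 16, The practice exam at 17, Error review at 22, Formula-sheet prep at 23, Final review at 25. The latest is hour 25.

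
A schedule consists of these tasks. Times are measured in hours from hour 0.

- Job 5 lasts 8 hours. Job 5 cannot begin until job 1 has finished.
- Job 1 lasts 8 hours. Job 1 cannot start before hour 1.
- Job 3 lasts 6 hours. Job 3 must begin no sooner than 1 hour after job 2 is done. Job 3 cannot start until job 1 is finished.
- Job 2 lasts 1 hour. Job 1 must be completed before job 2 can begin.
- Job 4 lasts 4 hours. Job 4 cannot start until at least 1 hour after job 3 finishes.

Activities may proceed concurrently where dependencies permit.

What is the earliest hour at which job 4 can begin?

After its own release at hour 1, job 1 can start at hour 1 and finishes at hour 9.
After job 1 (finishes hour 9), job 2 can start at hour 9 and finishes at hour 10.
Job 3 has to wait for job 2 (finishes hour 10, plus 1-hour gap → hour 11); job 1 (finishes hour 9). The latest of these is hour 11, so job 3 runs hour 11 to 11 + 6 = hour 17.
Job 4 waits on job 3 (finishes hour 17, plus 1-hour gap → hour 18), so the earliest it can start is hour 18.

18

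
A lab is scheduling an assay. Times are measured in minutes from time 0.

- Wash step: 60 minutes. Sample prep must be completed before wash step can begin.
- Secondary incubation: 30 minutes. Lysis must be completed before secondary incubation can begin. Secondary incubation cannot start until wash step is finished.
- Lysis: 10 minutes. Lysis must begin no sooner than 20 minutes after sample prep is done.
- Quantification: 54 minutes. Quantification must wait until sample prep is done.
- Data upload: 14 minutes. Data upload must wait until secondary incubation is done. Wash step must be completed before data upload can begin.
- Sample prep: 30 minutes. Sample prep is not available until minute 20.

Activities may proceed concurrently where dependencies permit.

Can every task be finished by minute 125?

No

Sample prep waits on its own release at minute 20, so it starts at minute 20 and finishes at 20 + 30 = minute 50.
Quantification waits on sample prep (finishes minute 50), so it starts at minute 50 and finishes at 50 + 54 = minute 104.
Wash step cannot begin until sample prep (finishes minute 50). It runs from minute 50 to 50 + 60 = minute 110.
Lysis cannot begin until sample prep (finishes minute 50, plus 20-minute gap → minute 70). It runs from minute 70 to 70 + 10 = minute 80.
Secondary incubation cannot start until lysis (finishes minute 80); wash step (finishes minute 110). The controlling bound is minute 110, so secondary incubation finishes at 110 + 30 = minute 140.
Data upload has to wait for secondary incubation (finishes minute 140); wash step (finishes minute 110). The latest of these is minute 140, so data upload runs minute 140 to 140 + 14 = minute 154.
The earliest everything can be done is minute 154, which is after the deadline of 125, so it is not possible.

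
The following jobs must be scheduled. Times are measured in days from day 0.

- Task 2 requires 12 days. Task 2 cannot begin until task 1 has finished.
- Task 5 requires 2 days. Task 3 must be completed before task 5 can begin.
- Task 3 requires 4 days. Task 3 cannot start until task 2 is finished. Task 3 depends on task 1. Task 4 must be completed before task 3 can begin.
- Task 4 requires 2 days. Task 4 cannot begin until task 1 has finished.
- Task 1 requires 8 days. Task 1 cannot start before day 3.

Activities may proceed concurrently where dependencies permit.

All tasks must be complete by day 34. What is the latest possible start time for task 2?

Task 5 has no dependents, so it just needs to finish by day 34. Starting by 34 − 2 = day 32 achieves that.
Task 3 has to be done before task 5 (must start by day 32). That means finishing by day 32, i.e. starting by 32 − 4 = day 28.
Task 2 feeds into task 3 (must start by day 28); so task 2 must finish by day 28 and therefore start by day 16.

16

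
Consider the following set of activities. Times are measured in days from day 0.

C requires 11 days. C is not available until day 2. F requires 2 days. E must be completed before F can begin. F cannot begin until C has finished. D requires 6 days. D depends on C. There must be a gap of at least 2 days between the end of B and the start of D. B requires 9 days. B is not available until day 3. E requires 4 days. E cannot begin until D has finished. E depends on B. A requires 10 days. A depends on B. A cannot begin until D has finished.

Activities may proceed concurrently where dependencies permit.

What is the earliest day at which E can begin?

20

C cannot begin until its own release at day 2. It runs from day 2 to 2 + 11 = day 13.
After its own release at day 3, B can start at day 3 and finishes at day 12.
For D: C (finishes day 13); B (finishes day 12, plus 2-day gap → day 14). Taking the maximum gives a start of day 14, and it finishes at 14 + 6 = day 20.
E waits on D (finishes day 20); B (finishes day 12). The latest of these is day 20, which is the earliest E can start.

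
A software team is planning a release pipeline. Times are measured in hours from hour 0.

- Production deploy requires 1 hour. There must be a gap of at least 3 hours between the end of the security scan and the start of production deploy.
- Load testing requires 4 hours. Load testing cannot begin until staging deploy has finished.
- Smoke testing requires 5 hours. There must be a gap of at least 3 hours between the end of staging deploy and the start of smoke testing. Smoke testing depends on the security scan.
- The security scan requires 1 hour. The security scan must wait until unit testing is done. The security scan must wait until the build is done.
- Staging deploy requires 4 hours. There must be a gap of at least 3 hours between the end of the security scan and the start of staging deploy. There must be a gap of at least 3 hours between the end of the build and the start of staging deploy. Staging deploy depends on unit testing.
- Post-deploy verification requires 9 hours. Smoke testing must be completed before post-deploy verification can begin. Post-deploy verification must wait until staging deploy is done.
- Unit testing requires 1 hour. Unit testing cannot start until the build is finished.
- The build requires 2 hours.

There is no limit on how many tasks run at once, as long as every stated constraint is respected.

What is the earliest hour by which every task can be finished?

28

Nothing blocks the build, so it runs from hour 0 to hour 2.
Unit testing cannot begin until the build (finishes hour 2). It runs from hour 2 to 2 + 1 = hour 3.
The security scan cannot start until unit testing (finishes hour 3); the build (finishes hour 2). The controlling bound is hour 3, so the security scan finishes at 3 + 1 = hour 4.
After the security scan (finishes hour 4, plus 3-hour gap → hour 7), production deploy can start at hour 7 and finishes at hour 8.
Staging deploy cannot start until the security scan (finishes hour 4, plus 3-hour gap → hour 7); the build (finishes hour 2, plus 3-hour gap → hour 5); unit testing (finishes hour 3). The controlling bound is hour 7, so staging deploy finishes at 7 + 4 = hour 11.
Load testing waits on staging deploy (finishes hour 11), so it starts at hour 11 and finishes at 11 + 4 = hour 15.
Smoke testing has to wait for staging deploy (finishes hour 11, plus 3-hour gap → hour 14); the security scan (finishes hour 4). The latest of these is hour 14, so smoke testing runs hour 14 to 14 + 5 = hour 19.
Post-deploy verification cannot start until smoke testing (finishes hour 19); staging deploy (finishes hour 11). The controlling bound is hour 19, so post-deploy verification finishes at 19 + 9 = hour 28.
All tasks are finished once the last one completes. Finish times: The build at 2, Unit testing at 3, The security scan at 4, Staging deploy at 11, Smoke testing at 19, Load testing at 15, Production deploy at 8, Post-deploy verification at 28. The latest is hour 28.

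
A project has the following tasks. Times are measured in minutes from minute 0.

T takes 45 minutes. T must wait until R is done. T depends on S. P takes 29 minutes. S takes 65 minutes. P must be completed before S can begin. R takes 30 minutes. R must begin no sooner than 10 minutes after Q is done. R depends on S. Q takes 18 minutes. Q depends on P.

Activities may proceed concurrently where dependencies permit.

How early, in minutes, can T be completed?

P can start immediately at minute 0; it finishes at minute 29.
S cannot begin until P (finishes minute 29). It runs from minute 29 to 29 + 65 = minute 94.
Q cannot begin until P (finishes minute 29). It runs from minute 29 to 29 + 18 = minute 47.
R cannot start until Q (finishes minute 47, plus 10-minute gap → minute 57); S (finishes minute 94). The controlling bound is minute 94, so R finishes at 94 + 30 = minute 124.
T needs all of R (finishes minute 124); S (finishes minute 94). That puts its earliest start at minute 124; it finishes at 124 + 45 = minute 169.

169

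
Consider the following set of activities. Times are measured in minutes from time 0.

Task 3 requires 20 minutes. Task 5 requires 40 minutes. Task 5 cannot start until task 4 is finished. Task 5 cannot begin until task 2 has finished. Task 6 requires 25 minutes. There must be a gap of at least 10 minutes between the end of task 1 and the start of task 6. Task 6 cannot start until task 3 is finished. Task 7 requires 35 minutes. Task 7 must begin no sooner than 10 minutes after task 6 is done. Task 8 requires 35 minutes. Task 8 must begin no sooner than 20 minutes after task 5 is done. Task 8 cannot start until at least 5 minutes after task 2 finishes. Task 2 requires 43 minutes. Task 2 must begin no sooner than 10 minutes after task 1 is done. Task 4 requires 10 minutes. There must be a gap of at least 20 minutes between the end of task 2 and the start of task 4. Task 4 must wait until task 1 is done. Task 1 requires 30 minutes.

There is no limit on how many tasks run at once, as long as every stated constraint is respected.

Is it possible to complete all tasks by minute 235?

Yes

Task 3 can start immediately at minute 0; it finishes at minute 20.
Nothing blocks task 1, so it runs from minute 0 to minute 30.
For task 6: task 1 (finishes minute 30, plus 10-minute gap → minute 40); task 3 (finishes minute 20). Taking the maximum gives a start of minute 40, and it finishes at 40 + 25 = minute 65.
Task 7 waits on task 6 (finishes minute 65, plus 10-minute gap → minute 75), so it starts at minute 75 and finishes at 75 + 35 = minute 110.
After task 1 (finishes minute 30, plus 10-minute gap → minute 40), task 2 can start at minute 40 and finishes at minute 83.
Task 4 has to wait for task 2 (finishes minute 83, plus 20-minute gap → minute 103); task 1 (finishes minute 30). The latest of these is minute 103, so task 4 runs minute 103 to 103 + 10 = minute 113.
Task 5 cannot start until task 4 (finishes minute 113); task 2 (finishes minute 83). The controlling bound is minute 113, so task 5 finishes at 113 + 40 = minute 153.
Task 8 cannot start until task 5 (finishes minute 153, plus 20-minute gap → minute 173); task 2 (finishes minute 83, plus 5-minute gap → minute 88). The controlling bound is minute 173, so task 8 finishes at 173 + 35 = minute 208.
Every task is finished by minute 208, which is no later than the deadline of 235, so the schedule is feasible.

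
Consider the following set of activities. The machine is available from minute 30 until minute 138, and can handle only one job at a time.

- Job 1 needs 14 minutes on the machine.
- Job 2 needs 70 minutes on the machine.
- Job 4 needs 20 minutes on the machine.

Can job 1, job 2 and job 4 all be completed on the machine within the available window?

Yes

The machine window is 138 − 30 = 108 minutes.
Running back to back, the jobs need 14 + 70 + 20 = 104 minutes on the machine.
Since 104 ≤ 108, they fit within the window.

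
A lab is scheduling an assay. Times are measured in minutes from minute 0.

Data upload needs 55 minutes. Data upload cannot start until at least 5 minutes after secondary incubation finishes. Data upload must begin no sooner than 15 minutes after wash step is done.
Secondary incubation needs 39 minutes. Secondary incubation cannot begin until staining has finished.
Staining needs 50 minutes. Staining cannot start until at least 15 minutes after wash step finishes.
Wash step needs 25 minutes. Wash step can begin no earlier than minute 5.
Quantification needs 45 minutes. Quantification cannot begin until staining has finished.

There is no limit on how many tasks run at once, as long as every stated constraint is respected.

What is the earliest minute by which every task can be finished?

194

After its own release at minute 5, wash step can start at minute 5 and finishes at minute 30.
Staining cannot begin until wash step (finishes minute 30, plus 15-minute gap → minute 45). It runs from minute 45 to 45 + 50 = minute 95.
After staining (finishes minute 95), quantification can start at minute 95 and finishes at minute 140.
Secondary incubation cannot begin until staining (finishes minute 95). It runs from minute 95 to 95 + 39 = minute 134.
For data upload: secondary incubation (finishes minute 134, plus 5-minute gap → minute 139); wash step (finishes minute 30, plus 15-minute gap → minute 45). Taking the maximum gives a start of minute 139, and it finishes at 139 + 55 = minute 194.
All tasks are finished once the last one completes. Finish times: Wash step at 30, Staining at 95, Secondary incubation at 134, Quantification at 140, Data upload at 194. The latest is minute 194.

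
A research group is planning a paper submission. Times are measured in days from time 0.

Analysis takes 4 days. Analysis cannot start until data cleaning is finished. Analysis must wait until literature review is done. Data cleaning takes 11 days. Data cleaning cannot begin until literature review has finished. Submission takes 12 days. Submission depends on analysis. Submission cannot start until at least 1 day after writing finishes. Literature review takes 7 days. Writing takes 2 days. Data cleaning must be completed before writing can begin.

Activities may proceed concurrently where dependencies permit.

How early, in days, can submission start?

22

Nothing blocks literature review, so it runs from day 0 to day 7.
Data cleaning cannot begin until literature review (finishes day 7). It runs from day 7 to 7 + 11 = day 18.
Writing cannot begin until data cleaning (finishes day 18). It runs from day 18 to 18 + 2 = day 20.
Analysis has to wait for data cleaning (finishes day 18); literature review (finishes day 7). The latest of these is day 18, so analysis runs day 18 to 18 + 4 = day 22.
Submission waits on analysis (finishes day 22); writing (finishes day 20, plus 1-day gap → day 21). The latest of these is day 22, which is the earliest submission can start.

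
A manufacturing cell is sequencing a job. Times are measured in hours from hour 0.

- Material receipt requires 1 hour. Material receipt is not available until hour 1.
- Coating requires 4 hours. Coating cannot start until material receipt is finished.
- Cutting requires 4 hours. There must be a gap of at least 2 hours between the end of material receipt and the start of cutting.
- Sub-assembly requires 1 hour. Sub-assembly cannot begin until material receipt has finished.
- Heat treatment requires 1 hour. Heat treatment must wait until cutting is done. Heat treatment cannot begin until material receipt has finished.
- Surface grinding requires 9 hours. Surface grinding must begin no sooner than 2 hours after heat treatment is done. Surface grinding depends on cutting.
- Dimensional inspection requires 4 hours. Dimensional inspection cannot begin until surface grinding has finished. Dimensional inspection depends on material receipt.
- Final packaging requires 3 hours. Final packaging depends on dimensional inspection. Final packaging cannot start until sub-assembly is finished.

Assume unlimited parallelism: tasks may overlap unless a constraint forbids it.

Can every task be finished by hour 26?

Material receipt waits on its own release at hour 1, so it starts at hour 1 and finishes at 1 + 1 = hour 2.
Sub-assembly waits on material receipt (finishes hour 2), so it starts at hour 2 and finishes at 2 + 1 = hour 3.
Coating waits on material receipt (finishes hour 2), so it starts at hour 2 and finishes at 2 + 4 = hour 6.
After material receipt (finishes hour 2, plus 2-hour gap → hour 4), cutting can start at hour 4 and finishes at hour 8.
Heat treatment has to wait for cutting (finishes hour 8); material receipt (finishes hour 2). The latest of these is hour 8, so heat treatment runs hour 8 to 8 + 1 = hour 9.
For surface grinding: heat treatment (finishes hour 9, plus 2-hour gap → hour 11); cutting (finishes hour 8). Taking the maximum gives a start of hour 11, and it finishes at 11 + 9 = hour 20.
Dimensional inspection has to wait for surface grinding (finishes hour 20); material receipt (finishes hour 2). The latest of these is hour 20, so dimensional inspection runs hour 20 to 20 + 4 = hour 24.
Final packaging has to wait for dimensional inspection (finishes hour 24); sub-assembly (finishes hour 3). The latest of these is hour 24, so final packaging runs hour 24 to 24 + 3 = hour 27.
The earliest everything can be done is hour 27, which is after the deadline of 26, so it is not possible.

No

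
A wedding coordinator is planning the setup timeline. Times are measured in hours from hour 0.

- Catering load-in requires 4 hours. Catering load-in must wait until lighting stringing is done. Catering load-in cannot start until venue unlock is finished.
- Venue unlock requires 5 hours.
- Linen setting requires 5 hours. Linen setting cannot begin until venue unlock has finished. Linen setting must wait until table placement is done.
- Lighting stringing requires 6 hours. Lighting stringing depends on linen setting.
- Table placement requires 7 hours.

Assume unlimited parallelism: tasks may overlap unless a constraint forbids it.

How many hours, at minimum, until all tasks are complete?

Table placement has no prerequisites, so it starts at hour 0 and finishes at hour 7.
Venue unlock can start immediately at hour 0; it finishes at hour 5.
Linen setting needs all of venue unlock (finishes hour 5); table placement (finishes hour 7). That puts its earliest start at hour 7; it finishes at 7 + 5 = hour 12.
After linen setting (finishes hour 12), lighting stringing can start at hour 12 and finishes at hour 18.
Catering load-in cannot start until lighting stringing (finishes hour 18); venue unlock (finishes hour 5). The controlling bound is hour 18, so catering load-in finishes at 18 + 4 = hour 22.
All tasks are finished once the last one completes. Finish times: Venue unlock at 5, Table placement at 7, Linen setting at 12, Lighting stringing at 18, Catering load-in at 22. The latest is hour 22.

22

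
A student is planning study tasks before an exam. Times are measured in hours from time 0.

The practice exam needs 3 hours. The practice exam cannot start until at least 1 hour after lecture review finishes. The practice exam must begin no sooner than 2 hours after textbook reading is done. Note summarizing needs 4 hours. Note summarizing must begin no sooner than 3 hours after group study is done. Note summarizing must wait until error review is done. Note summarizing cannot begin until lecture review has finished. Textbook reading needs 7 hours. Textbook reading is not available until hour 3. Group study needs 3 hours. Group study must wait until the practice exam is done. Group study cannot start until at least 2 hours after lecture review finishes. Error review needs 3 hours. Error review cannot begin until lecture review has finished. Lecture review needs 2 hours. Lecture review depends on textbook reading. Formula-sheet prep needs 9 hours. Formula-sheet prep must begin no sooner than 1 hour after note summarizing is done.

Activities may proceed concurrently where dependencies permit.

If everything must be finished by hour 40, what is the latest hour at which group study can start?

Formula-sheet prep has no dependents, so it just needs to finish by hour 40. Starting by 40 − 9 = hour 31 achieves that.
Note summarizing has to be done before formula-sheet prep (must start by hour 31, minus 1-hour gap → hour 30). That means finishing by hour 30, i.e. starting by 30 − 4 = hour 26.
Group study must finish before note summarizing (must start by hour 26, minus 3-hour gap → hour 23). With a 3-hour duration, group study must start by 23 − 3 = hour 20.

20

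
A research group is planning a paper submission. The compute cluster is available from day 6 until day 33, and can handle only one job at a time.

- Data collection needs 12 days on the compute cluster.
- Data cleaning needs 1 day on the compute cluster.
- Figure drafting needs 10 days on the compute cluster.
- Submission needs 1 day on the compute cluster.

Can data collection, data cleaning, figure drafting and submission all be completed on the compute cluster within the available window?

The compute cluster window is 33 − 6 = 27 days.
Running back to back, the jobs need 12 + 1 + 10 + 1 = 24 days on the compute cluster.
Since 24 ≤ 27, they fit within the window.

Yes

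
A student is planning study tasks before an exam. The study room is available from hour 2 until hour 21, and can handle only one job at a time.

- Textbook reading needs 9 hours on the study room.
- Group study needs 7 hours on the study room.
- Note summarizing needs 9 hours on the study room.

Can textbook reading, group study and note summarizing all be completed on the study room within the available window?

The study room window is 21 − 2 = 19 hours.
Running back to back, the jobs need 9 + 7 + 9 = 25 hours on the study room.
Since 25 > 19, they cannot all fit.

No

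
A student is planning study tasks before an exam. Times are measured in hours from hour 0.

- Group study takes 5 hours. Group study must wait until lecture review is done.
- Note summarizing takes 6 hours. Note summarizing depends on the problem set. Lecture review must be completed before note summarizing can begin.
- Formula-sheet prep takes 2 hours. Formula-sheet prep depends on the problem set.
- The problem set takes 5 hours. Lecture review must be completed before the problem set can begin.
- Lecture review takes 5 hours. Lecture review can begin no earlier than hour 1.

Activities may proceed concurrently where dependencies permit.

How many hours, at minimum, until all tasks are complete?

17

After its own release at hour 1, lecture review can start at hour 1 and finishes at hour 6.
After lecture review (finishes hour 6), group study can start at hour 6 and finishes at hour 11.
After lecture review (finishes hour 6), the problem set can start at hour 6 and finishes at hour 11.
Formula-sheet prep cannot begin until the problem set (finishes hour 11). It runs from hour 11 to 11 + 2 = hour 13.
Note summarizing needs all of the problem set (finishes hour 11); lecture review (finishes hour 6). That puts its earliest start at hour 11; it finishes at 11 + 6 = hour 17.
All tasks are finished once the last one completes. Finish times: Lecture review at 6, The problem set at 11, Group study at 11, Note summarizing at 17, Formula-sheet prep at 13. The latest is hour 17.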